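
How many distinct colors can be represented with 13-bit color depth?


Colors = 2^bits = 2^13
= 8,192 colors


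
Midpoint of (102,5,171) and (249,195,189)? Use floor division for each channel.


Midpoint: each channel = ⌊(C₁+C₂)/2⌋
R: ⌊(102+249)/2⌋ = 175
G: ⌊(5+195)/2⌋ = 100
B: ⌊(171+189)/2⌋ = 180
= RGB(175, 100, 180)


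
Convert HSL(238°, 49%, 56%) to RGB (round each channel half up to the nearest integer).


H=238°, S=0.49, L=0.56
C = (1-|2L-1|)×S = (1-|0.12|)×0.49 = 0.4312
H' = H/60 = 238/60 ≈ 3.9667; X = C×(1-|H' mod 2 - 1|) ≈ 0.0144
m = L - C/2 = 0.56 - 0.2156 = 0.3444
Sector ⌊H'⌋ = 3 → (R',G',B') = (0.0, ≈0.0144, 0.4312)
RGB = ((R'+m)×255, (G'+m)×255, (B'+m)×255) = (87.822, 91.4872, 197.778)
Round half up → RGB(88, 91, 198)


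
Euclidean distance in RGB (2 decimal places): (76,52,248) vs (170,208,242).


d = √[(R₁-R₂)² + (G₁-G₂)² + (B₁-B₂)²]
d = √[(76-170)² + (52-208)² + (248-242)²]
d = √[8836 + 24336 + 36]
d = √33208
d ≈ 182.23


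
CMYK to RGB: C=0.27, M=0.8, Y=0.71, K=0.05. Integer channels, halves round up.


R = 255 × (1-C) × (1-K) = 255 × 0.73 × 0.95 = 176.8425 → 177
G = 255 × (1-M) × (1-K) = 255 × 0.20 × 0.95 = 48.45 → 48
B = 255 × (1-Y) × (1-K) = 255 × 0.29 × 0.95 = 70.2525 → 70
= RGB(177, 48, 70)


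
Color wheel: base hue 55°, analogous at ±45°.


Base hue: 55°
Left analog: (55 - 45) mod 360 = 10°
Right analog: (55 + 45) mod 360 = 100°
Analogous hues = 10° and 100°


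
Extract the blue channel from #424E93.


Color: #424E93
R = 42 = 66
G = 4E = 78
B = 93 = 147
Blue = 147


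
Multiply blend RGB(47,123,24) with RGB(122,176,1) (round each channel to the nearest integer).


Multiply: C = A×B/255, rounded to nearest integer
R: 47×122/255 = 5734/255 ≈ 22.486 → 22
G: 123×176/255 = 21648/255 ≈ 84.894 → 85
B: 24×1/255 = 24/255 ≈ 0.094 → 0
= RGB(22, 85, 0)


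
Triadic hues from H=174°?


Triadic: equally spaced at 120° intervals
H1 = 174°
H2 = (174 + 120) mod 360 = 294°
H3 = (174 + 240) mod 360 = 54°
Triadic = 174°, 294°, 54°


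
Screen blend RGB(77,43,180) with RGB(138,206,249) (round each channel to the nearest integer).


Screen: C = 255 - (255-A)×(255-B)/255, rounded to nearest integer
R: 255 - (255-77)×(255-138)/255 = 255 - 20826/255 ≈ 255 - 81.671 = 173.329 → 173
G: 255 - (255-43)×(255-206)/255 = 255 - 10388/255 ≈ 255 - 40.737 = 214.263 → 214
B: 255 - (255-180)×(255-249)/255 = 255 - 450/255 ≈ 255 - 1.765 = 253.235 → 253
= RGB(173, 214, 253)


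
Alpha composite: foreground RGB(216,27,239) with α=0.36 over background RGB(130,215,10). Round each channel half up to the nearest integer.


C = α×F + (1-α)×B, with 1-α = 0.64
R: 0.36×216 + 0.64×130 = 77.76 + 83.20 = 160.96 → 161
G: 0.36×27 + 0.64×215 = 9.72 + 137.60 = 147.32 → 147
B: 0.36×239 + 0.64×10 = 86.04 + 6.40 = 92.44 → 92
= RGB(161, 147, 92)


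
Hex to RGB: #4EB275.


4E → 78 (R)
B2 → 178 (G)
75 → 117 (B)
= RGB(78, 178, 117)


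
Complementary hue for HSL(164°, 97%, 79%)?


Complement = opposite side of color wheel = hue + 180°
H' = (164 + 180) mod 360 = 344°
S and L unchanged.
= HSL(344°, 97%, 79%)


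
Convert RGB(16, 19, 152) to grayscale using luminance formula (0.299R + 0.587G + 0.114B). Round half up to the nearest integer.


Gray = 0.299×R + 0.587×G + 0.114×B
Gray = 0.299×16 + 0.587×19 + 0.114×152
Gray = 4.784 + 11.153 + 17.328
Gray = 33.265 → round half up → 33
Gray = 33


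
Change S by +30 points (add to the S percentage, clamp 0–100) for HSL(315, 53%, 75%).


Original S = 53%
Adjustment = +30 percentage points
New S = 53 + (30) = 83
Clamp to [0, 100] → 83
= HSL(315°, 83%, 75%)


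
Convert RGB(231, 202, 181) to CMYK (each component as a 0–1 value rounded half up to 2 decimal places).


R'=231/255≈0.9059, G'=202/255≈0.7922, B'=181/255≈0.7098
K = 1 - max(R',G',B') = 1 - 231/255 = 24/255 = 0.09411… → 0.09
(1-R'-K)/(1-K) simplifies to (max-R)/max with max = 231:
C = (231-231)/231 = 0/231 = 0 → 0.00
M = (231-202)/231 = 29/231 = 0.12554… → 0.13
Y = (231-181)/231 = 50/231 = 0.21645… → 0.22
= CMYK(0.00, 0.13, 0.22, 0.09)


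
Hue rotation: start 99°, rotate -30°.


New hue = (H + rotation) mod 360
New hue = (99 -30) mod 360
= 69 mod 360
= 69°


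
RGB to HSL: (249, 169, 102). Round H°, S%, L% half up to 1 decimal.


Normalize: R'=249/255≈0.9765, G'=169/255≈0.6627, B'=102/255≈0.4000
Max=249/255, Min=102/255, Δ=Max-Min=147/255
L = (Max+Min)/2 = (249+102)/510 = 351/510 = 0.68823… → L = 68.8%
L > 0.5 → S = Δ/(2-Max-Min) = 147/(510-249-102) = 147/159 = 0.92452… → S = 92.5%
(the 1/255 factors cancel in S and H, so raw channel differences can be used)
Max is R' → H = 60 × (((G-B)/Δ) mod 6) = 60 × (((169-102)/147) mod 6)
  67/147 = 0.4557…
  H = 60 × 0.4557… = 27.346…° → H = 27.3°
= HSL(27.3°, 92.5%, 68.8%)


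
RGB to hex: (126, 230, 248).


R = 126 → 7E (hex)
G = 230 → E6 (hex)
B = 248 → F8 (hex)
Hex = #7EE6F8


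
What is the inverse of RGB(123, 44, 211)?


Invert: (255-R, 255-G, 255-B)
R: 255-123 = 132
G: 255-44 = 211
B: 255-211 = 44
= RGB(132, 211, 44)


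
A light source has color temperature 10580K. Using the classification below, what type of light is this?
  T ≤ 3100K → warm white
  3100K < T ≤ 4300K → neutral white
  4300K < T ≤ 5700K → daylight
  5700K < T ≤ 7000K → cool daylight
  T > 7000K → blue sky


Temperature: 10580K
10580K > 7000K → blue sky
Classification: blue sky


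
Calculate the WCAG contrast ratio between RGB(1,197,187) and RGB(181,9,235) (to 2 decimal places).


Linearize each sRGB channel c=v/255: c/12.92 if c ≤ 0.04045 else ((c+0.055)/1.055)^2.4
L = 0.2126×R_lin + 0.7152×G_lin + 0.0722×B_lin
Color 1 (1,197,187):
  R=1: 1/255≈0.0039 ≤ 0.04045 → 0.0039/12.92 ≈ 0.00030
  G=197: 197/255≈0.7725 > 0.04045 → ((0.7725+0.055)/1.055)^2.4 ≈ 0.55834
  B=187: 187/255≈0.7333 > 0.04045 → ((0.7333+0.055)/1.055)^2.4 ≈ 0.49693
  L1 = 0.2126×0.00030 + 0.7152×0.55834 + 0.0722×0.49693 ≈ 0.43527
Color 2 (181,9,235):
  R=181: 181/255≈0.7098 > 0.04045 → ((0.7098+0.055)/1.055)^2.4 ≈ 0.46208
  G=9: 9/255≈0.0353 ≤ 0.04045 → 0.0353/12.92 ≈ 0.00273
  B=235: 235/255≈0.9216 > 0.04045 → ((0.9216+0.055)/1.055)^2.4 ≈ 0.83077
  L2 = 0.2126×0.46208 + 0.7152×0.00273 + 0.0722×0.83077 ≈ 0.16017
Lighter = 0.43527, Darker = 0.16017
Ratio = (L_lighter + 0.05) / (L_darker + 0.05)
Ratio = (0.43527 + 0.05) / (0.16017 + 0.05) = 0.48527 / 0.21017 ≈ 2.3089
Ratio ≈ 2.31:1


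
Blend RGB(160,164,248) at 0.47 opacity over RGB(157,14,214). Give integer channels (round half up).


C = α×F + (1-α)×B, with 1-α = 0.53
R: 0.47×160 + 0.53×157 = 75.20 + 83.21 = 158.41 → 158
G: 0.47×164 + 0.53×14 = 77.08 + 7.42 = 84.50 → 85
B: 0.47×248 + 0.53×214 = 116.56 + 113.42 = 229.98 → 230
= RGB(158, 85, 230)


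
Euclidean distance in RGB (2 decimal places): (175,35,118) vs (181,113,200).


d = √[(R₁-R₂)² + (G₁-G₂)² + (B₁-B₂)²]
d = √[(175-181)² + (35-113)² + (118-200)²]
d = √[36 + 6084 + 6724]
d = √12844
d ≈ 113.33


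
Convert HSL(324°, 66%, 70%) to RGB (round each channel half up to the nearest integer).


H=324°, S=0.66, L=0.70
C = (1-|2L-1|)×S = (1-|0.40|)×0.66 = 0.396
H' = H/60 = 324/60 ≈ 5.4000; X = C×(1-|H' mod 2 - 1|) = 0.2376
m = L - C/2 = 0.70 - 0.198 = 0.502
Sector ⌊H'⌋ = 5 → (R',G',B') = (0.396, 0.0, 0.2376)
RGB = ((R'+m)×255, (G'+m)×255, (B'+m)×255) = (228.99, 128.01, 188.598)
Round half up → RGB(229, 128, 189)


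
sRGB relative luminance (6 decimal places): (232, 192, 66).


Linearize each channel (sRGB transfer function): c = v/255; c_lin = c/12.92 if c ≤ 0.04045, else ((c+0.055)/1.055)^2.4
  R: 232/255 ≈ 0.909804 > 0.04045 → ((0.909804+0.055)/1.055)^2.4 ≈ 0.806952
  G: 192/255 ≈ 0.752941 > 0.04045 → ((0.752941+0.055)/1.055)^2.4 ≈ 0.527115
  B: 66/255 ≈ 0.258824 > 0.04045 → ((0.258824+0.055)/1.055)^2.4 ≈ 0.054480
R_lin = 0.806952, G_lin = 0.527115, B_lin = 0.054480
L = 0.2126×R + 0.7152×G + 0.0722×B
L = 0.2126×0.806952 + 0.7152×0.527115 + 0.0722×0.054480
L ≈ 0.552484


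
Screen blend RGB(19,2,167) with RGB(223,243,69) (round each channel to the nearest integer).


Screen: C = 255 - (255-A)×(255-B)/255, rounded to nearest integer
R: 255 - (255-19)×(255-223)/255 = 255 - 7552/255 ≈ 255 - 29.616 = 225.384 → 225
G: 255 - (255-2)×(255-243)/255 = 255 - 3036/255 ≈ 255 - 11.906 = 243.094 → 243
B: 255 - (255-167)×(255-69)/255 = 255 - 16368/255 ≈ 255 - 64.188 = 190.812 → 191
= RGB(225, 243, 191)


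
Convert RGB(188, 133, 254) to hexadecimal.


R = 188 → BC (hex)
G = 133 → 85 (hex)
B = 254 → FE (hex)
Hex = #BC85FE


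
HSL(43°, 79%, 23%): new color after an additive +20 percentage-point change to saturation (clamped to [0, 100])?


Original S = 79%
Adjustment = +20 percentage points
New S = 79 + (20) = 99
Clamp to [0, 100] → 99
= HSL(43°, 99%, 23%)


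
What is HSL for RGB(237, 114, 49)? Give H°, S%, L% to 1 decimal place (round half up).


Normalize: R'=237/255≈0.9294, G'=114/255≈0.4471, B'=49/255≈0.1922
Max=237/255, Min=49/255, Δ=Max-Min=188/255
L = (Max+Min)/2 = (237+49)/510 = 286/510 = 0.56078… → L = 56.1%
L > 0.5 → S = Δ/(2-Max-Min) = 188/(510-237-49) = 188/224 = 0.83928… → S = 83.9%
(the 1/255 factors cancel in S and H, so raw channel differences can be used)
Max is R' → H = 60 × (((G-B)/Δ) mod 6) = 60 × (((114-49)/188) mod 6)
  65/188 = 0.3457…
  H = 60 × 0.3457… = 20.744…° → H = 20.7°
= HSL(20.7°, 83.9%, 56.1%)


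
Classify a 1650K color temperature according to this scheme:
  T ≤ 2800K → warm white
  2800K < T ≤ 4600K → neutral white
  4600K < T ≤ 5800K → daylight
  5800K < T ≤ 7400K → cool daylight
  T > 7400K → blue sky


Temperature: 1650K
1650K ≤ 2800K → warm white
Classification: warm white


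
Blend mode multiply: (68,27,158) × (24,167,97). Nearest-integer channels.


Multiply: C = A×B/255, rounded to nearest integer
R: 68×24/255 = 1632/255 ≈ 6.400 → 6
G: 27×167/255 = 4509/255 ≈ 17.682 → 18
B: 158×97/255 = 15326/255 ≈ 60.102 → 60
= RGB(6, 18, 60)


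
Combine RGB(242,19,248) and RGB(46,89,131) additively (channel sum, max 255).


Additive: each channel = min(255, C₁+C₂)
R: 242+46 = 288 → 255
G: 19+89 = 108 → 108
B: 248+131 = 379 → 255
= RGB(255, 108, 255)


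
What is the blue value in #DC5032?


Color: #DC5032
R = DC = 220
G = 50 = 80
B = 32 = 50
Blue = 50


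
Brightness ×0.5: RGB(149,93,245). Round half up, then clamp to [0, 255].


Multiply each channel by 0.5, round half up, clamp to [0, 255]
R: 149×0.5 = 74.5 → round → 75
G: 93×0.5 = 46.5 → round → 47
B: 245×0.5 = 122.5 → round → 123
= RGB(75, 47, 123)


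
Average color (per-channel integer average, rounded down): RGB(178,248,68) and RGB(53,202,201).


Midpoint: each channel = ⌊(C₁+C₂)/2⌋
R: ⌊(178+53)/2⌋ = 115
G: ⌊(248+202)/2⌋ = 225
B: ⌊(68+201)/2⌋ = 134
= RGB(115, 225, 134)


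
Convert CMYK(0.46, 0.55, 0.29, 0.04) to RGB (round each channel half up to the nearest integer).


R = 255 × (1-C) × (1-K) = 255 × 0.54 × 0.96 = 132.192 → 132
G = 255 × (1-M) × (1-K) = 255 × 0.45 × 0.96 = 110.16 → 110
B = 255 × (1-Y) × (1-K) = 255 × 0.71 × 0.96 = 173.808 → 174
= RGB(132, 110, 174)


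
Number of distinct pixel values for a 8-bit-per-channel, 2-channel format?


Total bits = 8 bits/channel × 2 channels = 16 bits
Distinct pixel values = 2^16
= 65,536 pixel values


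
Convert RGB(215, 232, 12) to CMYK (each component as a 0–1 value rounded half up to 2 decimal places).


R'=215/255≈0.8431, G'=232/255≈0.9098, B'=12/255≈0.0471
K = 1 - max(R',G',B') = 1 - 232/255 = 23/255 = 0.09019… → 0.09
(1-R'-K)/(1-K) simplifies to (max-R)/max with max = 232:
C = (232-215)/232 = 17/232 = 0.07327… → 0.07
M = (232-232)/232 = 0/232 = 0 → 0.00
Y = (232-12)/232 = 220/232 = 0.94827… → 0.95
= CMYK(0.07, 0.00, 0.95, 0.09)


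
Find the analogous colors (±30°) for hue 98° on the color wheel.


Base hue: 98°
Left analog: (98 - 30) mod 360 = 68°
Right analog: (98 + 30) mod 360 = 128°
Analogous hues = 68° and 128°


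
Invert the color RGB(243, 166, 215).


Invert: (255-R, 255-G, 255-B)
R: 255-243 = 12
G: 255-166 = 89
B: 255-215 = 40
= RGB(12, 89, 40)


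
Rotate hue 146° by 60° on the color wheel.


New hue = (H + rotation) mod 360
New hue = (146 + 60) mod 360
= 206 mod 360
= 206°


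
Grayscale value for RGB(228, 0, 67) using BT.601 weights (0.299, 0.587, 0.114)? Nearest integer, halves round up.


Gray = 0.299×R + 0.587×G + 0.114×B
Gray = 0.299×228 + 0.587×0 + 0.114×67
Gray = 68.172 + 0.000 + 7.638
Gray = 75.810 → round half up → 76
Gray = 76


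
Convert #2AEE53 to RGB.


2A → 42 (R)
EE → 238 (G)
53 → 83 (B)
= RGB(42, 238, 83)


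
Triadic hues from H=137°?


Triadic: equally spaced at 120° intervals
H1 = 137°
H2 = (137 + 120) mod 360 = 257°
H3 = (137 + 240) mod 360 = 17°
Triadic = 137°, 257°, 17°


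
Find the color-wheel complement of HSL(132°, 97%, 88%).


Complement = opposite side of color wheel = hue + 180°
H' = (132 + 180) mod 360 = 312°
S and L unchanged.
= HSL(312°, 97%, 88%)


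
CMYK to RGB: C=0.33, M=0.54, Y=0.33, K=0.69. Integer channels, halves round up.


R = 255 × (1-C) × (1-K) = 255 × 0.67 × 0.31 = 52.9635 → 53
G = 255 × (1-M) × (1-K) = 255 × 0.46 × 0.31 = 36.363 → 36
B = 255 × (1-Y) × (1-K) = 255 × 0.67 × 0.31 = 52.9635 → 53
= RGB(53, 36, 53)


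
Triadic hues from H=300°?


Triadic: equally spaced at 120° intervals
H1 = 300°
H2 = (300 + 120) mod 360 = 60°
H3 = (300 + 240) mod 360 = 180°
Triadic = 300°, 60°, 180°


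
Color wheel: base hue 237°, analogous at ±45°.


Base hue: 237°
Left analog: (237 - 45) mod 360 = 192°
Right analog: (237 + 45) mod 360 = 282°
Analogous hues = 192° and 282°


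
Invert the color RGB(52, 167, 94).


Invert: (255-R, 255-G, 255-B)
R: 255-52 = 203
G: 255-167 = 88
B: 255-94 = 161
= RGB(203, 88, 161)


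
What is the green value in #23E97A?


Color: #23E97A
R = 23 = 35
G = E9 = 233
B = 7A = 122
Green = 233


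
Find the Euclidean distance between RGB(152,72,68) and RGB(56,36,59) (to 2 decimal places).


d = √[(R₁-R₂)² + (G₁-G₂)² + (B₁-B₂)²]
d = √[(152-56)² + (72-36)² + (68-59)²]
d = √[9216 + 1296 + 81]
d = √10593
d ≈ 102.92


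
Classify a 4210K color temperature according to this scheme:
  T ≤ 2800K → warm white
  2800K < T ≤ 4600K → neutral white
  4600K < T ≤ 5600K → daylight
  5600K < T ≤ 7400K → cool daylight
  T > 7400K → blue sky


Temperature: 4210K
2800K < 4210K ≤ 4600K → neutral white
Classification: neutral white


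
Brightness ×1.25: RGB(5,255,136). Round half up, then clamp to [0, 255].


Multiply each channel by 1.25, round half up, clamp to [0, 255]
R: 5×1.25 = 6.25 → round → 6
G: 255×1.25 = 318.75 → round → 319 → clamp → 255
B: 136×1.25 = 170
= RGB(6, 255, 170)


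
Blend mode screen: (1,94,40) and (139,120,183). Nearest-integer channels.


Screen: C = 255 - (255-A)×(255-B)/255, rounded to nearest integer
R: 255 - (255-1)×(255-139)/255 = 255 - 29464/255 ≈ 255 - 115.545 = 139.455 → 139
G: 255 - (255-94)×(255-120)/255 = 255 - 21735/255 ≈ 255 - 85.235 = 169.765 → 170
B: 255 - (255-40)×(255-183)/255 = 255 - 15480/255 ≈ 255 - 60.706 = 194.294 → 194
= RGB(139, 170, 194)


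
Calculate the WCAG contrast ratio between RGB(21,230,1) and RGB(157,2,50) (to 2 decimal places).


Linearize each sRGB channel c=v/255: c/12.92 if c ≤ 0.04045 else ((c+0.055)/1.055)^2.4
L = 0.2126×R_lin + 0.7152×G_lin + 0.0722×B_lin
Color 1 (21,230,1):
  R=21: 21/255≈0.0824 > 0.04045 → ((0.0824+0.055)/1.055)^2.4 ≈ 0.00750
  G=230: 230/255≈0.9020 > 0.04045 → ((0.9020+0.055)/1.055)^2.4 ≈ 0.79130
  B=1: 1/255≈0.0039 ≤ 0.04045 → 0.0039/12.92 ≈ 0.00030
  L1 = 0.2126×0.00750 + 0.7152×0.79130 + 0.0722×0.00030 ≈ 0.56755
Color 2 (157,2,50):
  R=157: 157/255≈0.6157 > 0.04045 → ((0.6157+0.055)/1.055)^2.4 ≈ 0.33716
  G=2: 2/255≈0.0078 ≤ 0.04045 → 0.0078/12.92 ≈ 0.00061
  B=50: 50/255≈0.1961 > 0.04045 → ((0.1961+0.055)/1.055)^2.4 ≈ 0.03190
  L2 = 0.2126×0.33716 + 0.7152×0.00061 + 0.0722×0.03190 ≈ 0.07442
Lighter = 0.56755, Darker = 0.07442
Ratio = (L_lighter + 0.05) / (L_darker + 0.05)
Ratio = (0.56755 + 0.05) / (0.07442 + 0.05) = 0.61755 / 0.12442 ≈ 4.9635
Ratio ≈ 4.96:1


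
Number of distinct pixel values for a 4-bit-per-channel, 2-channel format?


Total bits = 4 bits/channel × 2 channels = 8 bits
Distinct pixel values = 2^8
= 256 pixel values


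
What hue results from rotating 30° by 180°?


New hue = (H + rotation) mod 360
New hue = (30 + 180) mod 360
= 210 mod 360
= 210°


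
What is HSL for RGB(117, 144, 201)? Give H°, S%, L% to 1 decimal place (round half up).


Normalize: R'=117/255≈0.4588, G'=144/255≈0.5647, B'=201/255≈0.7882
Max=201/255, Min=117/255, Δ=Max-Min=84/255
L = (Max+Min)/2 = (201+117)/510 = 318/510 = 0.62352… → L = 62.4%
L > 0.5 → S = Δ/(2-Max-Min) = 84/(510-201-117) = 84/192 = 0.4375 → S = 43.8%
(the 1/255 factors cancel in S and H, so raw channel differences can be used)
Max is B' → H = 60 × ((R-G)/Δ + 4) = 60 × ((117-144)/84 + 4)
  -27/84 + 4 = -0.3214… + 4 = 3.6785…
  H = 60 × 3.6785… = 220.714…° → H = 220.7°
= HSL(220.7°, 43.8%, 62.4%)


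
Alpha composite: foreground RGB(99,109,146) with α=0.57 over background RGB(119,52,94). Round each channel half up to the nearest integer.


C = α×F + (1-α)×B, with 1-α = 0.43
R: 0.57×99 + 0.43×119 = 56.43 + 51.17 = 107.60 → 108
G: 0.57×109 + 0.43×52 = 62.13 + 22.36 = 84.49 → 84
B: 0.57×146 + 0.43×94 = 83.22 + 40.42 = 123.64 → 124
= RGB(108, 84, 124)


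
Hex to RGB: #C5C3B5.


C5 → 197 (R)
C3 → 195 (G)
B5 → 181 (B)
= RGB(197, 195, 181)


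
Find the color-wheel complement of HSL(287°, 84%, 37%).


Complement = opposite side of color wheel = hue + 180°
H' = (287 + 180) mod 360 = 107°
S and L unchanged.
= HSL(107°, 84%, 37%)


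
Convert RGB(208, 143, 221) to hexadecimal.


R = 208 → D0 (hex)
G = 143 → 8F (hex)
B = 221 → DD (hex)
Hex = #D08FDD


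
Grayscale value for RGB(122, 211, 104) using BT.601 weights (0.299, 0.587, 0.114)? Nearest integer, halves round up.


Gray = 0.299×R + 0.587×G + 0.114×B
Gray = 0.299×122 + 0.587×211 + 0.114×104
Gray = 36.478 + 123.857 + 11.856
Gray = 172.191 → round half up → 172
Gray = 172


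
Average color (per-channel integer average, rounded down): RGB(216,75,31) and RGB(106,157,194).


Midpoint: each channel = ⌊(C₁+C₂)/2⌋
R: ⌊(216+106)/2⌋ = 161
G: ⌊(75+157)/2⌋ = 116
B: ⌊(31+194)/2⌋ = 112
= RGB(161, 116, 112)


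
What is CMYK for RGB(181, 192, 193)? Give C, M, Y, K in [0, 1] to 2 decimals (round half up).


R'=181/255≈0.7098, G'=192/255≈0.7529, B'=193/255≈0.7569
K = 1 - max(R',G',B') = 1 - 193/255 = 62/255 = 0.24313… → 0.24
(1-R'-K)/(1-K) simplifies to (max-R)/max with max = 193:
C = (193-181)/193 = 12/193 = 0.06217… → 0.06
M = (193-192)/193 = 1/193 = 0.00518… → 0.01
Y = (193-193)/193 = 0/193 = 0 → 0.00
= CMYK(0.06, 0.01, 0.00, 0.24)


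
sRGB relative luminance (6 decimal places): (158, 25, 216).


Linearize each channel (sRGB transfer function): c = v/255; c_lin = c/12.92 if c ≤ 0.04045, else ((c+0.055)/1.055)^2.4
  R: 158/255 ≈ 0.619608 > 0.04045 → ((0.619608+0.055)/1.055)^2.4 ≈ 0.341914
  G: 25/255 ≈ 0.098039 > 0.04045 → ((0.098039+0.055)/1.055)^2.4 ≈ 0.009721
  B: 216/255 ≈ 0.847059 > 0.04045 → ((0.847059+0.055)/1.055)^2.4 ≈ 0.686685
R_lin = 0.341914, G_lin = 0.009721, B_lin = 0.686685
L = 0.2126×R + 0.7152×G + 0.0722×B
L = 0.2126×0.341914 + 0.7152×0.009721 + 0.0722×0.686685
L ≈ 0.129222


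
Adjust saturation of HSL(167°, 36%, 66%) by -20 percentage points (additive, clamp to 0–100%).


Original S = 36%
Adjustment = -20 percentage points
New S = 36 + (-20) = 16
Clamp to [0, 100] → 16
= HSL(167°, 16%, 66%)


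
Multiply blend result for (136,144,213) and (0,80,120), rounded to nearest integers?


Multiply: C = A×B/255, rounded to nearest integer
R: 136×0/255 = 0/255 ≈ 0.000 → 0
G: 144×80/255 = 11520/255 ≈ 45.176 → 45
B: 213×120/255 = 25560/255 ≈ 100.235 → 100
= RGB(0, 45, 100)


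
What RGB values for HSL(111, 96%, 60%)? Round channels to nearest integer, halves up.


H=111°, S=0.96, L=0.60
C = (1-|2L-1|)×S = (1-|0.20|)×0.96 = 0.768
H' = H/60 = 111/60 ≈ 1.8500; X = C×(1-|H' mod 2 - 1|) = 0.1152
m = L - C/2 = 0.60 - 0.384 = 0.216
Sector ⌊H'⌋ = 1 → (R',G',B') = (0.1152, 0.768, 0.0)
RGB = ((R'+m)×255, (G'+m)×255, (B'+m)×255) = (84.456, 250.92, 55.08)
Round half up → RGB(84, 251, 55)


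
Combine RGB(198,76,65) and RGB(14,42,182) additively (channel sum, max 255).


Additive: each channel = min(255, C₁+C₂)
R: 198+14 = 212 → 212
G: 76+42 = 118 → 118
B: 65+182 = 247 → 247
= RGB(212, 118, 247)


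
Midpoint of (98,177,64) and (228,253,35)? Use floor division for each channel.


Midpoint: each channel = ⌊(C₁+C₂)/2⌋
R: ⌊(98+228)/2⌋ = 163
G: ⌊(177+253)/2⌋ = 215
B: ⌊(64+35)/2⌋ = 49
= RGB(163, 215, 49)


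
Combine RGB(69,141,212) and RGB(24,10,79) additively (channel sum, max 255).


Additive: each channel = min(255, C₁+C₂)
R: 69+24 = 93 → 93
G: 141+10 = 151 → 151
B: 212+79 = 291 → 255
= RGB(93, 151, 255)


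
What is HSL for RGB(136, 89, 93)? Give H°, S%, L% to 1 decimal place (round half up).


Normalize: R'=136/255≈0.5333, G'=89/255≈0.3490, B'=93/255≈0.3647
Max=136/255, Min=89/255, Δ=Max-Min=47/255
L = (Max+Min)/2 = (136+89)/510 = 225/510 = 0.44117… → L = 44.1%
L ≤ 0.5 → S = Δ/(Max+Min) = 47/(136+89) = 47/225 = 0.20888… → S = 20.9%
(the 1/255 factors cancel in S and H, so raw channel differences can be used)
Max is R' → H = 60 × (((G-B)/Δ) mod 6) = 60 × (((89-93)/47) mod 6)
  (-4)/47 = -0.0851…; negative, so add 6 → 5.9148…
  H = 60 × 5.9148… = 354.893…° → H = 354.9°
= HSL(354.9°, 20.9%, 44.1%)


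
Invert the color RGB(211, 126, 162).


Invert: (255-R, 255-G, 255-B)
R: 255-211 = 44
G: 255-126 = 129
B: 255-162 = 93
= RGB(44, 129, 93)


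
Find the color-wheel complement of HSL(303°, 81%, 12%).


Complement = opposite side of color wheel = hue + 180°
H' = (303 + 180) mod 360 = 123°
S and L unchanged.
= HSL(123°, 81%, 12%)


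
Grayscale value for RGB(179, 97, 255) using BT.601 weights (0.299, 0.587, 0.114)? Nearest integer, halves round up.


Gray = 0.299×R + 0.587×G + 0.114×B
Gray = 0.299×179 + 0.587×97 + 0.114×255
Gray = 53.521 + 56.939 + 29.070
Gray = 139.530 → round half up → 140
Gray = 140


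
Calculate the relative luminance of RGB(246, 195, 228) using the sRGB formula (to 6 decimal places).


Linearize each channel (sRGB transfer function): c = v/255; c_lin = c/12.92 if c ≤ 0.04045, else ((c+0.055)/1.055)^2.4
  R: 246/255 ≈ 0.964706 > 0.04045 → ((0.964706+0.055)/1.055)^2.4 ≈ 0.921582
  G: 195/255 ≈ 0.764706 > 0.04045 → ((0.764706+0.055)/1.055)^2.4 ≈ 0.545724
  B: 228/255 ≈ 0.894118 > 0.04045 → ((0.894118+0.055)/1.055)^2.4 ≈ 0.775822
R_lin = 0.921582, G_lin = 0.545724, B_lin = 0.775822
L = 0.2126×R + 0.7152×G + 0.0722×B
L = 0.2126×0.921582 + 0.7152×0.545724 + 0.0722×0.775822
L ≈ 0.642245


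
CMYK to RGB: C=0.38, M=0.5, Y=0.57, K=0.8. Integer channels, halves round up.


R = 255 × (1-C) × (1-K) = 255 × 0.62 × 0.20 = 31.62 → 32
G = 255 × (1-M) × (1-K) = 255 × 0.50 × 0.20 = 25.5 → 26
B = 255 × (1-Y) × (1-K) = 255 × 0.43 × 0.20 = 21.93 → 22
= RGB(32, 26, 22)


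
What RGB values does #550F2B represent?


55 → 85 (R)
0F → 15 (G)
2B → 43 (B)
= RGB(85, 15, 43)


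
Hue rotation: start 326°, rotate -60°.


New hue = (H + rotation) mod 360
New hue = (326 -60) mod 360
= 266 mod 360
= 266°


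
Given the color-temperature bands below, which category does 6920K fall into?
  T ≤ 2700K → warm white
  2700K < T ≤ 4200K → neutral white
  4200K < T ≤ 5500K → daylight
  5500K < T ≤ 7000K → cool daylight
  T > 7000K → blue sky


Temperature: 6920K
5500K < 6920K ≤ 7000K → cool daylight
Classification: cool daylight


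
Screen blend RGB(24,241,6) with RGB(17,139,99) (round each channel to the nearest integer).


Screen: C = 255 - (255-A)×(255-B)/255, rounded to nearest integer
R: 255 - (255-24)×(255-17)/255 = 255 - 54978/255 ≈ 255 - 215.600 = 39.400 → 39
G: 255 - (255-241)×(255-139)/255 = 255 - 1624/255 ≈ 255 - 6.369 = 248.631 → 249
B: 255 - (255-6)×(255-99)/255 = 255 - 38844/255 ≈ 255 - 152.329 = 102.671 → 103
= RGB(39, 249, 103)


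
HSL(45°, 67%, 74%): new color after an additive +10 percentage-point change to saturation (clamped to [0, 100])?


Original S = 67%
Adjustment = +10 percentage points
New S = 67 + (10) = 77
Clamp to [0, 100] → 77
= HSL(45°, 77%, 74%)


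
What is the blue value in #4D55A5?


Color: #4D55A5
R = 4D = 77
G = 55 = 85
B = A5 = 165
Blue = 165


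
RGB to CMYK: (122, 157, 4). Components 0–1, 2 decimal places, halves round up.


R'=122/255≈0.4784, G'=157/255≈0.6157, B'=4/255≈0.0157
K = 1 - max(R',G',B') = 1 - 157/255 = 98/255 = 0.38431… → 0.38
(1-R'-K)/(1-K) simplifies to (max-R)/max with max = 157:
C = (157-122)/157 = 35/157 = 0.22292… → 0.22
M = (157-157)/157 = 0/157 = 0 → 0.00
Y = (157-4)/157 = 153/157 = 0.97452… → 0.97
= CMYK(0.22, 0.00, 0.97, 0.38)


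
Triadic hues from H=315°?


Triadic: equally spaced at 120° intervals
H1 = 315°
H2 = (315 + 120) mod 360 = 75°
H3 = (315 + 240) mod 360 = 195°
Triadic = 315°, 75°, 195°


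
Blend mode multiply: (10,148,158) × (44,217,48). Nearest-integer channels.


Multiply: C = A×B/255, rounded to nearest integer
R: 10×44/255 = 440/255 ≈ 1.725 → 2
G: 148×217/255 = 32116/255 ≈ 125.945 → 126
B: 158×48/255 = 7584/255 ≈ 29.741 → 30
= RGB(2, 126, 30)


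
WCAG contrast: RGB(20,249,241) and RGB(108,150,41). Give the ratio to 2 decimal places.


Linearize each sRGB channel c=v/255: c/12.92 if c ≤ 0.04045 else ((c+0.055)/1.055)^2.4
L = 0.2126×R_lin + 0.7152×G_lin + 0.0722×B_lin
Color 1 (20,249,241):
  R=20: 20/255≈0.0784 > 0.04045 → ((0.0784+0.055)/1.055)^2.4 ≈ 0.00700
  G=249: 249/255≈0.9765 > 0.04045 → ((0.9765+0.055)/1.055)^2.4 ≈ 0.94731
  B=241: 241/255≈0.9451 > 0.04045 → ((0.9451+0.055)/1.055)^2.4 ≈ 0.87962
  L1 = 0.2126×0.00700 + 0.7152×0.94731 + 0.0722×0.87962 ≈ 0.74251
Color 2 (108,150,41):
  R=108: 108/255≈0.4235 > 0.04045 → ((0.4235+0.055)/1.055)^2.4 ≈ 0.14996
  G=150: 150/255≈0.5882 > 0.04045 → ((0.5882+0.055)/1.055)^2.4 ≈ 0.30499
  B=41: 41/255≈0.1608 > 0.04045 → ((0.1608+0.055)/1.055)^2.4 ≈ 0.02217
  L2 = 0.2126×0.14996 + 0.7152×0.30499 + 0.0722×0.02217 ≈ 0.25161
Lighter = 0.74251, Darker = 0.25161
Ratio = (L_lighter + 0.05) / (L_darker + 0.05)
Ratio = (0.74251 + 0.05) / (0.25161 + 0.05) = 0.79251 / 0.30161 ≈ 2.6276
Ratio ≈ 2.63:1


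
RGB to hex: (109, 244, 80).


R = 109 → 6D (hex)
G = 244 → F4 (hex)
B = 80 → 50 (hex)
Hex = #6DF450


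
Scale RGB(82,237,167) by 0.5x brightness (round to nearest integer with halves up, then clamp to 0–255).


Multiply each channel by 0.5, round half up, clamp to [0, 255]
R: 82×0.5 = 41
G: 237×0.5 = 118.5 → round → 119
B: 167×0.5 = 83.5 → round → 84
= RGB(41, 119, 84)


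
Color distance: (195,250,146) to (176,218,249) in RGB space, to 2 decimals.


d = √[(R₁-R₂)² + (G₁-G₂)² + (B₁-B₂)²]
d = √[(195-176)² + (250-218)² + (146-249)²]
d = √[361 + 1024 + 10609]
d = √11994
d ≈ 109.52


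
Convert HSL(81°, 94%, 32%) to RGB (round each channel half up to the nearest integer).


H=81°, S=0.94, L=0.32
C = (1-|2L-1|)×S = (1-|-0.36|)×0.94 = 0.6016
H' = H/60 = 81/60 ≈ 1.3500; X = C×(1-|H' mod 2 - 1|) = 0.39104
m = L - C/2 = 0.32 - 0.3008 = 0.0192
Sector ⌊H'⌋ = 1 → (R',G',B') = (0.39104, 0.6016, 0.0)
RGB = ((R'+m)×255, (G'+m)×255, (B'+m)×255) = (104.6112, 158.304, 4.896)
Round half up → RGB(105, 158, 5)


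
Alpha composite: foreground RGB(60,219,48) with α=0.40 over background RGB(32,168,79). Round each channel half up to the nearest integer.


C = α×F + (1-α)×B, with 1-α = 0.60
R: 0.40×60 + 0.60×32 = 24.00 + 19.20 = 43.20 → 43
G: 0.40×219 + 0.60×168 = 87.60 + 100.80 = 188.40 → 188
B: 0.40×48 + 0.60×79 = 19.20 + 47.40 = 66.60 → 67
= RGB(43, 188, 67)


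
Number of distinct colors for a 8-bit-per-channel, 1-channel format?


Total bits = 8 bits/channel × 1 channels = 8 bits
Distinct colors = 2^8
= 256 colors


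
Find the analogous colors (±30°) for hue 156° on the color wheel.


Base hue: 156°
Left analog: (156 - 30) mod 360 = 126°
Right analog: (156 + 30) mod 360 = 186°
Analogous hues = 126° and 186°


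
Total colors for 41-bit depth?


Colors = 2^bits = 2^41
= 2,199,023,255,552 colors


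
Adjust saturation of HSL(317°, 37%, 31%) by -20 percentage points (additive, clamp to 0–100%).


Original S = 37%
Adjustment = -20 percentage points
New S = 37 + (-20) = 17
Clamp to [0, 100] → 17
= HSL(317°, 17%, 31%)


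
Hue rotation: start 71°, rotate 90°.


New hue = (H + rotation) mod 360
New hue = (71 + 90) mod 360
= 161 mod 360
= 161°


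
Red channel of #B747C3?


Color: #B747C3
R = B7 = 183
G = 47 = 71
B = C3 = 195
Red = 183


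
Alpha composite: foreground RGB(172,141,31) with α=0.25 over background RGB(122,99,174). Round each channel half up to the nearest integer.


C = α×F + (1-α)×B, with 1-α = 0.75
R: 0.25×172 + 0.75×122 = 43.00 + 91.50 = 134.50 → 135
G: 0.25×141 + 0.75×99 = 35.25 + 74.25 = 109.50 → 110
B: 0.25×31 + 0.75×174 = 7.75 + 130.50 = 138.25 → 138
= RGB(135, 110, 138)


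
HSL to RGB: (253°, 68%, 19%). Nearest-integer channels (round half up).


H=253°, S=0.68, L=0.19
C = (1-|2L-1|)×S = (1-|-0.62|)×0.68 = 0.2584
H' = H/60 = 253/60 ≈ 4.2167; X = C×(1-|H' mod 2 - 1|) ≈ 0.0560
m = L - C/2 = 0.19 - 0.1292 = 0.0608
Sector ⌊H'⌋ = 4 → (R',G',B') = (≈0.0560, 0.0, 0.2584)
RGB = ((R'+m)×255, (G'+m)×255, (B'+m)×255) = (29.7806, 15.504, 81.396)
Round half up → RGB(30, 16, 81)


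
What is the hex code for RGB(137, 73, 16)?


R = 137 → 89 (hex)
G = 73 → 49 (hex)
B = 16 → 10 (hex)
Hex = #894910


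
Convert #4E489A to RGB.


4E → 78 (R)
48 → 72 (G)
9A → 154 (B)
= RGB(78, 72, 154)


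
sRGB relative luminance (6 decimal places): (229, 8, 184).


Linearize each channel (sRGB transfer function): c = v/255; c_lin = c/12.92 if c ≤ 0.04045, else ((c+0.055)/1.055)^2.4
  R: 229/255 ≈ 0.898039 > 0.04045 → ((0.898039+0.055)/1.055)^2.4 ≈ 0.783538
  G: 8/255 ≈ 0.031373 ≤ 0.04045 → 0.031373/12.92 ≈ 0.002428
  B: 184/255 ≈ 0.721569 > 0.04045 → ((0.721569+0.055)/1.055)^2.4 ≈ 0.479320
R_lin = 0.783538, G_lin = 0.002428, B_lin = 0.479320
L = 0.2126×R + 0.7152×G + 0.0722×B
L = 0.2126×0.783538 + 0.7152×0.002428 + 0.0722×0.479320
L ≈ 0.202924


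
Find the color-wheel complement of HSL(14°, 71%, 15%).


Complement = opposite side of color wheel = hue + 180°
H' = (14 + 180) mod 360 = 194°
S and L unchanged.
= HSL(194°, 71%, 15%)


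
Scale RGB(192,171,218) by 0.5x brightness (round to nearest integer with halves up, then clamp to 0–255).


Multiply each channel by 0.5, round half up, clamp to [0, 255]
R: 192×0.5 = 96
G: 171×0.5 = 85.5 → round → 86
B: 218×0.5 = 109
= RGB(96, 86, 109)


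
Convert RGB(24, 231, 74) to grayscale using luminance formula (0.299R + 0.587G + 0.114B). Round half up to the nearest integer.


Gray = 0.299×R + 0.587×G + 0.114×B
Gray = 0.299×24 + 0.587×231 + 0.114×74
Gray = 7.176 + 135.597 + 8.436
Gray = 151.209 → round half up → 151
Gray = 151


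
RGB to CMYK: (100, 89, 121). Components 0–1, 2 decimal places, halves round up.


R'=100/255≈0.3922, G'=89/255≈0.3490, B'=121/255≈0.4745
K = 1 - max(R',G',B') = 1 - 121/255 = 134/255 = 0.52549… → 0.53
(1-R'-K)/(1-K) simplifies to (max-R)/max with max = 121:
C = (121-100)/121 = 21/121 = 0.17355… → 0.17
M = (121-89)/121 = 32/121 = 0.26446… → 0.26
Y = (121-121)/121 = 0/121 = 0 → 0.00
= CMYK(0.17, 0.26, 0.00, 0.53)


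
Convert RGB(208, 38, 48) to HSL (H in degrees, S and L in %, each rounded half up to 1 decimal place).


Normalize: R'=208/255≈0.8157, G'=38/255≈0.1490, B'=48/255≈0.1882
Max=208/255, Min=38/255, Δ=Max-Min=170/255
L = (Max+Min)/2 = (208+38)/510 = 246/510 = 0.48235… → L = 48.2%
L ≤ 0.5 → S = Δ/(Max+Min) = 170/(208+38) = 170/246 = 0.69105… → S = 69.1%
(the 1/255 factors cancel in S and H, so raw channel differences can be used)
Max is R' → H = 60 × (((G-B)/Δ) mod 6) = 60 × (((38-48)/170) mod 6)
  (-10)/170 = -0.0588…; negative, so add 6 → 5.9411…
  H = 60 × 5.9411… = 356.470…° → H = 356.5°
= HSL(356.5°, 69.1%, 48.2%)


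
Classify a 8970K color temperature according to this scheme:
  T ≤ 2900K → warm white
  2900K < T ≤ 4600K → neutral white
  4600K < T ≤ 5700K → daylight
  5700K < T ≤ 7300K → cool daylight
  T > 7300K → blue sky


Temperature: 8970K
8970K > 7300K → blue sky
Classification: blue sky


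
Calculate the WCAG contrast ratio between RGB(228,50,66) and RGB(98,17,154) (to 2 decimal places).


Linearize each sRGB channel c=v/255: c/12.92 if c ≤ 0.04045 else ((c+0.055)/1.055)^2.4
L = 0.2126×R_lin + 0.7152×G_lin + 0.0722×B_lin
Color 1 (228,50,66):
  R=228: 228/255≈0.8941 > 0.04045 → ((0.8941+0.055)/1.055)^2.4 ≈ 0.77582
  G=50: 50/255≈0.1961 > 0.04045 → ((0.1961+0.055)/1.055)^2.4 ≈ 0.03190
  B=66: 66/255≈0.2588 > 0.04045 → ((0.2588+0.055)/1.055)^2.4 ≈ 0.05448
  L1 = 0.2126×0.77582 + 0.7152×0.03190 + 0.0722×0.05448 ≈ 0.19169
Color 2 (98,17,154):
  R=98: 98/255≈0.3843 > 0.04045 → ((0.3843+0.055)/1.055)^2.4 ≈ 0.12214
  G=17: 17/255≈0.0667 > 0.04045 → ((0.0667+0.055)/1.055)^2.4 ≈ 0.00561
  B=154: 154/255≈0.6039 > 0.04045 → ((0.6039+0.055)/1.055)^2.4 ≈ 0.32314
  L2 = 0.2126×0.12214 + 0.7152×0.00561 + 0.0722×0.32314 ≈ 0.05331
Lighter = 0.19169, Darker = 0.05331
Ratio = (L_lighter + 0.05) / (L_darker + 0.05)
Ratio = (0.19169 + 0.05) / (0.05331 + 0.05) = 0.24169 / 0.10331 ≈ 2.3395
Ratio ≈ 2.34:1


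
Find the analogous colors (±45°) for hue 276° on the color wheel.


Base hue: 276°
Left analog: (276 - 45) mod 360 = 231°
Right analog: (276 + 45) mod 360 = 321°
Analogous hues = 231° and 321°


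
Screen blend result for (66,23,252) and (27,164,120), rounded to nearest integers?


Screen: C = 255 - (255-A)×(255-B)/255, rounded to nearest integer
R: 255 - (255-66)×(255-27)/255 = 255 - 43092/255 ≈ 255 - 168.988 = 86.012 → 86
G: 255 - (255-23)×(255-164)/255 = 255 - 21112/255 ≈ 255 - 82.792 = 172.208 → 172
B: 255 - (255-252)×(255-120)/255 = 255 - 405/255 ≈ 255 - 1.588 = 253.412 → 253
= RGB(86, 172, 253)


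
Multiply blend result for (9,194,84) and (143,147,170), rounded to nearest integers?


Multiply: C = A×B/255, rounded to nearest integer
R: 9×143/255 = 1287/255 ≈ 5.047 → 5
G: 194×147/255 = 28518/255 ≈ 111.835 → 112
B: 84×170/255 = 14280/255 ≈ 56.000 → 56
= RGB(5, 112, 56)


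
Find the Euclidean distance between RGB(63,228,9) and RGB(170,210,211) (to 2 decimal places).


d = √[(R₁-R₂)² + (G₁-G₂)² + (B₁-B₂)²]
d = √[(63-170)² + (228-210)² + (9-211)²]
d = √[11449 + 324 + 40804]
d = √52577
d ≈ 229.30


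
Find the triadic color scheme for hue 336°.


Triadic: equally spaced at 120° intervals
H1 = 336°
H2 = (336 + 120) mod 360 = 96°
H3 = (336 + 240) mod 360 = 216°
Triadic = 336°, 96°, 216°


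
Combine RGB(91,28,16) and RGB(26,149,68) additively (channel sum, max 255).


Additive: each channel = min(255, C₁+C₂)
R: 91+26 = 117 → 117
G: 28+149 = 177 → 177
B: 16+68 = 84 → 84
= RGB(117, 177, 84)


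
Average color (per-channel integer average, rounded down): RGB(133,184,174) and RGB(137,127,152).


Midpoint: each channel = ⌊(C₁+C₂)/2⌋
R: ⌊(133+137)/2⌋ = 135
G: ⌊(184+127)/2⌋ = 155
B: ⌊(174+152)/2⌋ = 163
= RGB(135, 155, 163)


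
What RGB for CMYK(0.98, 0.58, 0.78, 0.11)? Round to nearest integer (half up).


R = 255 × (1-C) × (1-K) = 255 × 0.02 × 0.89 = 4.539 → 5
G = 255 × (1-M) × (1-K) = 255 × 0.42 × 0.89 = 95.319 → 95
B = 255 × (1-Y) × (1-K) = 255 × 0.22 × 0.89 = 49.929 → 50
= RGB(5, 95, 50)


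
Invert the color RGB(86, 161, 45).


Invert: (255-R, 255-G, 255-B)
R: 255-86 = 169
G: 255-161 = 94
B: 255-45 = 210
= RGB(169, 94, 210)


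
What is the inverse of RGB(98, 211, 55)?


Invert: (255-R, 255-G, 255-B)
R: 255-98 = 157
G: 255-211 = 44
B: 255-55 = 200
= RGB(157, 44, 200)


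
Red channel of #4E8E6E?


Color: #4E8E6E
R = 4E = 78
G = 8E = 142
B = 6E = 110
Red = 78


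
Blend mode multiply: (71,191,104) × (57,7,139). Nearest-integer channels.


Multiply: C = A×B/255, rounded to nearest integer
R: 71×57/255 = 4047/255 ≈ 15.871 → 16
G: 191×7/255 = 1337/255 ≈ 5.243 → 5
B: 104×139/255 = 14456/255 ≈ 56.690 → 57
= RGB(16, 5, 57)


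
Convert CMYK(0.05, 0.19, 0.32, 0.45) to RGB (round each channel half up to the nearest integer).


R = 255 × (1-C) × (1-K) = 255 × 0.95 × 0.55 = 133.2375 → 133
G = 255 × (1-M) × (1-K) = 255 × 0.81 × 0.55 = 113.6025 → 114
B = 255 × (1-Y) × (1-K) = 255 × 0.68 × 0.55 = 95.37 → 95
= RGB(133, 114, 95)


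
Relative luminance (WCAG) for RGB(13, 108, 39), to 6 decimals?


Linearize each channel (sRGB transfer function): c = v/255; c_lin = c/12.92 if c ≤ 0.04045, else ((c+0.055)/1.055)^2.4
  R: 13/255 ≈ 0.050980 > 0.04045 → ((0.050980+0.055)/1.055)^2.4 ≈ 0.004025
  G: 108/255 ≈ 0.423529 > 0.04045 → ((0.423529+0.055)/1.055)^2.4 ≈ 0.149960
  B: 39/255 ≈ 0.152941 > 0.04045 → ((0.152941+0.055)/1.055)^2.4 ≈ 0.020289
R_lin = 0.004025, G_lin = 0.149960, B_lin = 0.020289
L = 0.2126×R + 0.7152×G + 0.0722×B
L = 0.2126×0.004025 + 0.7152×0.149960 + 0.0722×0.020289
L ≈ 0.109572


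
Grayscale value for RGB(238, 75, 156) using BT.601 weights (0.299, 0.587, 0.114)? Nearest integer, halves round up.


Gray = 0.299×R + 0.587×G + 0.114×B
Gray = 0.299×238 + 0.587×75 + 0.114×156
Gray = 71.162 + 44.025 + 17.784
Gray = 132.971 → round half up → 133
Gray = 133


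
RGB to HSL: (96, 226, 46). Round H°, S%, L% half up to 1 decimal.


Normalize: R'=96/255≈0.3765, G'=226/255≈0.8863, B'=46/255≈0.1804
Max=226/255, Min=46/255, Δ=Max-Min=180/255
L = (Max+Min)/2 = (226+46)/510 = 272/510 = 0.53333… → L = 53.3%
L > 0.5 → S = Δ/(2-Max-Min) = 180/(510-226-46) = 180/238 = 0.75630… → S = 75.6%
(the 1/255 factors cancel in S and H, so raw channel differences can be used)
Max is G' → H = 60 × ((B-R)/Δ + 2) = 60 × ((46-96)/180 + 2)
  -50/180 + 2 = -0.2777… + 2 = 1.7222…
  H = 60 × 1.7222… = 103.333…° → H = 103.3°
= HSL(103.3°, 75.6%, 53.3%)


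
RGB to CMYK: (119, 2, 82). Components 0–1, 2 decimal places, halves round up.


R'=119/255≈0.4667, G'=2/255≈0.0078, B'=82/255≈0.3216
K = 1 - max(R',G',B') = 1 - 119/255 = 136/255 = 0.53333… → 0.53
(1-R'-K)/(1-K) simplifies to (max-R)/max with max = 119:
C = (119-119)/119 = 0/119 = 0 → 0.00
M = (119-2)/119 = 117/119 = 0.98319… → 0.98
Y = (119-82)/119 = 37/119 = 0.31092… → 0.31
= CMYK(0.00, 0.98, 0.31, 0.53)


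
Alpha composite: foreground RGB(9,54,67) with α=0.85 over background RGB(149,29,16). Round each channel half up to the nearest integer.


C = α×F + (1-α)×B, with 1-α = 0.15
R: 0.85×9 + 0.15×149 = 7.65 + 22.35 = 30.00 → 30
G: 0.85×54 + 0.15×29 = 45.90 + 4.35 = 50.25 → 50
B: 0.85×67 + 0.15×16 = 56.95 + 2.40 = 59.35 → 59
= RGB(30, 50, 59)
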